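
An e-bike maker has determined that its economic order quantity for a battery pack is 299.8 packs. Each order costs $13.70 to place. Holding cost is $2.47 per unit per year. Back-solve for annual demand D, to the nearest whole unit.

D ≈ 8,102 packs per year

Squaring Q* = √(2DS/H) gives Q*² = 2DS/H.
From Q* = √(2DS/H): D = Q*²H / (2S) = 299.8² × 2.47 / (2 × 13.7) = 8102.325.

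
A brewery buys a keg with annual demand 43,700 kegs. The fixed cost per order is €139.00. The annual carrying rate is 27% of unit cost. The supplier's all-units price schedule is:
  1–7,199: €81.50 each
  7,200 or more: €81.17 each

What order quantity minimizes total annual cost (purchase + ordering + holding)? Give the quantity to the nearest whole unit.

Holding cost per unit per year at price C is H = 0.27·C.
For each price level, check whether its EOQ is feasible; otherwise the best quantity at that price is the breakpoint.
EOQ at €81.50 = 743.0 (feasible in tier 1): TC = 43,700×€81.50 + (43,700/743.0)×139 + (743.0/2)×0.27×€81.50 = €3,577,900.23.
EOQ at €81.17 = 744.5 < 7200, so use break Q=7200: TC = 43,700×€81.17 + (43,700/7200.0)×139 + (7200.0/2)×0.27×€81.17 = €3,626,869.89.
Lowest total cost is €3,577,900.23 at Q = 743.0.

Q* ≈ 743 kegs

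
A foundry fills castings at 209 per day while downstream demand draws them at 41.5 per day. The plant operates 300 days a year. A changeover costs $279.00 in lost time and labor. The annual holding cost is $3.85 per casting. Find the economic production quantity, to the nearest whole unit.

Q* ≈ 1,501 castings

Annual demand D = 41.5 × 300 = 12,450.
Production build-up factor (1 − d/p) = 1 − 41.5/209 = 0.8014.
Q* = √(2DS / (H(1 − d/p))) = √(2 × 12,450 × 279 / (3.85 × 0.8014)).
= √(6,947,100 / 3.0855) ≈ 1500.504.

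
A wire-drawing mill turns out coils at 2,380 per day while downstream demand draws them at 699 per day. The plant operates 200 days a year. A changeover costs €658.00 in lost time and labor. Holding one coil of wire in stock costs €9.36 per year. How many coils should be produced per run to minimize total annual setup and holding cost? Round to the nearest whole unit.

Q* ≈ 5,275 coils

Annual demand D = 699 × 200 = 139,800.
Production build-up factor (1 − d/p) = 1 − 699/2,380 = 0.7063.
Q* = √(2DS / (H(1 − d/p))) = √(2 × 139,800 × 658 / (9.36 × 0.7063)).
= √(183,976,800 / 6.611) ≈ 5275.313.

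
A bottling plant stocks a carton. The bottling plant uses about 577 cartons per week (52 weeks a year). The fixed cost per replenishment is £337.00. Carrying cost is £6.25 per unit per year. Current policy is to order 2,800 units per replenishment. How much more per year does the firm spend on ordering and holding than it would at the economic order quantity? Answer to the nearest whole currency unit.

Extra cost ≈ £1,119 per year

Annual demand D = 577 × 52 = 30,004.
EOQ = √(2DS/H) = √(2 × 30,004 × 337 / 6.25) ≈ 1798.79.
Cost at Q* = (D/Q*)S + (Q*/2)H = √(2DSH) ≈ £11,242.41.
Cost at Q = 2,800: (30,004/2,800)×337 + (2,800/2)×6.25 = £3,611.20 + £8,750.00 = £12,361.20.
Excess = £12,361.20 − £11,242.41 = £1,118.78.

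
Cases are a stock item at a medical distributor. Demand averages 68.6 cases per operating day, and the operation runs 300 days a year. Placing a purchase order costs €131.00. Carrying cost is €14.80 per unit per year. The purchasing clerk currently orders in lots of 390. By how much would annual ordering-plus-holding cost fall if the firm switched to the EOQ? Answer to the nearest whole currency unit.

Annual demand D = 68.6 × 300 = 20,580.
EOQ = √(2DS/H) = √(2 × 20,580 × 131 / 14.8) ≈ 603.59.
Cost at Q* = (D/Q*)S + (Q*/2)H = √(2DSH) ≈ €8,933.14.
Cost at Q = 390: (20,580/390)×131 + (390/2)×14.8 = €6,912.77 + €2,886.00 = €9,798.77.
Excess = €9,798.77 − €8,933.14 = €865.63.

Extra cost ≈ €866 per year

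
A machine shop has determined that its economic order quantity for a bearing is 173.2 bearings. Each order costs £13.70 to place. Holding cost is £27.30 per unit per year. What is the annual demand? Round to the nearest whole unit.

Invert the EOQ relation Q*² = 2DS/H.
From Q* = √(2DS/H): D = Q*²H / (2S) = 173.2² × 27.3 / (2 × 13.7) = 29888.757.

D ≈ 29,889 bearings per year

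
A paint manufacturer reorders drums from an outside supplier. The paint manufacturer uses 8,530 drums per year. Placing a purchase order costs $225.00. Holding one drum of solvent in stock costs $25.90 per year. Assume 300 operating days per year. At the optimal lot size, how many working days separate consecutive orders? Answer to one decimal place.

T ≈ 13.5 days

EOQ = √(2DS/H) = √(2 × 8,530 × 225 / 25.9) ≈ 384.97.
Cycle time = Q*/D × 300 = 384.97 / 8,530 × 300 ≈ 13.540 days.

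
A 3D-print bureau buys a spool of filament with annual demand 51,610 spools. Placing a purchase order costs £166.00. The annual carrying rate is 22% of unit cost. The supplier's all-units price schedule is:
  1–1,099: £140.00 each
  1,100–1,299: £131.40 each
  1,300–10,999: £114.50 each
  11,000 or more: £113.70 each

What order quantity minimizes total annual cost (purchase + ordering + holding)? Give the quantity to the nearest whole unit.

Holding cost per unit per year at price C is H = 0.22·C.
Evaluate total cost at each tier's feasible EOQ or, if the EOQ is below the tier, at the tier's minimum quantity.
EOQ at £140.00 = 745.9 (feasible in tier 1): TC = 51,610×£140.00 + (51,610/745.9)×166 + (745.9/2)×0.22×£140.00 = £7,248,372.66.
EOQ at £131.40 = 769.9 < 1100, so use break Q=1100: TC = 51,610×£131.40 + (51,610/1100.0)×166 + (1100.0/2)×0.22×£131.40 = £6,805,241.82.
EOQ at £114.50 = 824.7 < 1300, so use break Q=1300: TC = 51,610×£114.50 + (51,610/1300.0)×166 + (1300.0/2)×0.22×£114.50 = £5,932,308.70.
EOQ at £113.70 = 827.6 < 11000, so use break Q=11000: TC = 51,610×£113.70 + (51,610/11000.0)×166 + (11000.0/2)×0.22×£113.70 = £6,006,412.84.
Lowest total cost is £5,932,308.70 at Q = 1300.0.

Q* ≈ 1,300 spools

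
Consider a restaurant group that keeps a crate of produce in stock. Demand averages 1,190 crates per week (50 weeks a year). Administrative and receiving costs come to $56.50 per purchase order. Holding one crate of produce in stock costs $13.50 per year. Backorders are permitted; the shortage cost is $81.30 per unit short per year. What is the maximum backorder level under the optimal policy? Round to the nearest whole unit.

Annual demand D = 1,190 × 50 = 59,500.
With planned backorders, Q* = √(2DS/H) · √((H+B)/B).
√(2DS/H) = √(2 × 59,500 × 56.5 / 13.5) = 705.717.
√((H+B)/B) = √((13.5+81.3)/81.3) = 1.0798.
Q* ≈ 762.061.
S* = Q* · H/(H+B) = 762.061 × 13.5/94.8 ≈ 108.521.

S* ≈ 109 crates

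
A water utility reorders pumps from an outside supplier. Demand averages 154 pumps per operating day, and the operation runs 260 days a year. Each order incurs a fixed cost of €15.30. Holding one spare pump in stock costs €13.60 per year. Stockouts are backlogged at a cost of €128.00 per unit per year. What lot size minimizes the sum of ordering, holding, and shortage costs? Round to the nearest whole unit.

Q* ≈ 316 pumps

Annual demand D = 154 × 260 = 40,040.
With planned backorders, Q* = √(2DS/H) · √((H+B)/B).
√(2DS/H) = √(2 × 40,040 × 15.3 / 13.6) = 300.150.
√((H+B)/B) = √((13.6+128)/128) = 1.0518.
Q* ≈ 315.693.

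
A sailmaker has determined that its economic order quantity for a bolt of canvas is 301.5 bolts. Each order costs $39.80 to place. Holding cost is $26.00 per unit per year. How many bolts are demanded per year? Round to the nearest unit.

D ≈ 29,692 bolts per year

Invert the EOQ relation Q*² = 2DS/H.
From Q* = √(2DS/H): D = Q*²H / (2S) = 301.5² × 26 / (2 × 39.8) = 29691.690.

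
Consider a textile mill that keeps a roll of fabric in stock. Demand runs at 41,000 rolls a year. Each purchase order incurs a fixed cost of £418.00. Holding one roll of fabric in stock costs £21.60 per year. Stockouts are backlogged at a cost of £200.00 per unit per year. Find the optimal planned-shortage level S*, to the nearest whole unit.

S* ≈ 129 rolls

With planned backorders, Q* = √(2DS/H) · √((H+B)/B).
√(2DS/H) = √(2 × 41,000 × 418 / 21.6) = 1259.703.
√((H+B)/B) = √((21.6+200)/200) = 1.0526.
Q* ≈ 1325.983.
S* = Q* · H/(H+B) = 1325.983 × 21.6/221.6 ≈ 129.247.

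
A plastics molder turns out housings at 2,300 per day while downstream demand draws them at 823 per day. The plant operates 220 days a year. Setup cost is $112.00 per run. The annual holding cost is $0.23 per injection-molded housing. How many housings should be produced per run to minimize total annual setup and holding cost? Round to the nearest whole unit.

Q* ≈ 16,571 housings

Annual demand D = 823 × 220 = 181,060.
Production build-up factor (1 − d/p) = 1 − 823/2,300 = 0.6422.
Q* = √(2DS / (H(1 − d/p))) = √(2 × 181,060 × 112 / (0.23 × 0.6422)).
= √(40,557,440 / 0.1477) ≈ 16570.859.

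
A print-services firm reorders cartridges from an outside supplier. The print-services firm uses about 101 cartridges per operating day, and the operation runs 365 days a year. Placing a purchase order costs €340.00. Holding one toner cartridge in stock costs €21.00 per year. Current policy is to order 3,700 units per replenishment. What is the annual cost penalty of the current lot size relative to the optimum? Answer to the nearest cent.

Extra cost ≈ €19,293.48 per year

Annual demand D = 101 × 365 = 36,865.
EOQ = √(2DS/H) = √(2 × 36,865 × 340 / 21) ≈ 1092.58.
Cost at Q* = (D/Q*)S + (Q*/2)H = √(2DSH) ≈ €22,944.11.
Cost at Q = 3,700: (36,865/3,700)×340 + (3,700/2)×21 = €3,387.59 + €38,850.00 = €42,237.59.
Excess = €42,237.59 − €22,944.11 = €19,293.48.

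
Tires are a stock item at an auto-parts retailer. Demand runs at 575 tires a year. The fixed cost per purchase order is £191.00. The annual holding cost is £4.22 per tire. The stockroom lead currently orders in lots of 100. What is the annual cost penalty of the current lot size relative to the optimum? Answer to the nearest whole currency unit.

EOQ = √(2DS/H) = √(2 × 575 × 191 / 4.22) ≈ 228.14.
Cost at Q* = (D/Q*)S + (Q*/2)H = √(2DSH) ≈ £962.77.
Cost at Q = 100: (575/100)×191 + (100/2)×4.22 = £1,098.25 + £211.00 = £1,309.25.
Excess = £1,309.25 − £962.77 = £346.48.

Extra cost ≈ £346 per year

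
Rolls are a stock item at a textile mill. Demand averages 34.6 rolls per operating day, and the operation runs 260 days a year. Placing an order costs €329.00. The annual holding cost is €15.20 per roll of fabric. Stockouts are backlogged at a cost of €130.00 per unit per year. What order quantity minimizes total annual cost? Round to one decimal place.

Q* ≈ 659.5 rolls

Annual demand D = 34.6 × 260 = 8,996.
With planned backorders, Q* = √(2DS/H) · √((H+B)/B).
√(2DS/H) = √(2 × 8,996 × 329 / 15.2) = 624.045.
√((H+B)/B) = √((15.2+130)/130) = 1.0568.
Q* ≈ 659.519.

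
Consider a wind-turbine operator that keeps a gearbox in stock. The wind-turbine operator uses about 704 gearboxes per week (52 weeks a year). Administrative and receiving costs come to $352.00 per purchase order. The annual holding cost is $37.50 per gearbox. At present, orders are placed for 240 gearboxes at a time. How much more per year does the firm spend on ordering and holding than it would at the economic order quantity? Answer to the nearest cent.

Extra cost ≈ $27,103.94 per year

Annual demand D = 704 × 52 = 36,608.
EOQ = √(2DS/H) = √(2 × 36,608 × 352 / 37.5) ≈ 829.01.
Cost at Q* = (D/Q*)S + (Q*/2)H = √(2DSH) ≈ $31,087.80.
Cost at Q = 240: (36,608/240)×352 + (240/2)×37.5 = $53,691.73 + $4,500.00 = $58,191.73.
Excess = $58,191.73 − $31,087.80 = $27,103.94.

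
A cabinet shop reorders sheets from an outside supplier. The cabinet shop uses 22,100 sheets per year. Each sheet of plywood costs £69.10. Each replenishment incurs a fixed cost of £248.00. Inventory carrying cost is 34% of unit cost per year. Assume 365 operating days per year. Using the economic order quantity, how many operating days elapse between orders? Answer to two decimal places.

Holding cost H = 0.34 × £69.10 = £23.4940 per unit per year.
EOQ = √(2DS/H) = √(2 × 22,100 × 248 / 23.494) ≈ 683.06.
Cycle time = Q*/D × 365 = 683.06 / 22,100 × 365 ≈ 11.281 days.

T ≈ 11.28 days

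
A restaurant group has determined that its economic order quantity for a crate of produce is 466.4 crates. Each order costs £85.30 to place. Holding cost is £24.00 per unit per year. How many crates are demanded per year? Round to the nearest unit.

The basic EOQ model gives Q* = √(2DS/H); rearrange for the unknown.
From Q* = √(2DS/H): D = Q*²H / (2S) = 466.4² × 24 / (2 × 85.3) = 30601.964.

D ≈ 30,602 crates per year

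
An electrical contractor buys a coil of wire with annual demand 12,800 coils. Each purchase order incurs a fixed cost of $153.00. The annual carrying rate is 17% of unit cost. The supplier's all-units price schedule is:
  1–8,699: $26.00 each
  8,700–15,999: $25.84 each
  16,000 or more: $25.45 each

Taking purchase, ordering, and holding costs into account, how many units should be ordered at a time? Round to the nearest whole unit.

Q* ≈ 941 coils

Holding cost per unit per year at price C is H = 0.17·C.
Evaluate total cost at each tier's feasible EOQ or, if the EOQ is below the tier, at the tier's minimum quantity.
EOQ at $26.00 = 941.4 (feasible in tier 1): TC = 12,800×$26.00 + (12,800/941.4)×153 + (941.4/2)×0.17×$26.00 = $336,960.80.
EOQ at $25.84 = 944.3 < 8700, so use break Q=8700: TC = 12,800×$25.84 + (12,800/8700.0)×153 + (8700.0/2)×0.17×$25.84 = $350,085.78.
EOQ at $25.45 = 951.5 < 16000, so use break Q=16000: TC = 12,800×$25.45 + (12,800/16000.0)×153 + (16000.0/2)×0.17×$25.45 = $360,494.40.
Lowest total cost is $336,960.80 at Q = 941.4.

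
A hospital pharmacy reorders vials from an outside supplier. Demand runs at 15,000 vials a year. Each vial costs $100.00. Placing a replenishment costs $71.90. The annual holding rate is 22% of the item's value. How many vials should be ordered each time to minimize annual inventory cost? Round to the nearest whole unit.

Holding cost H = 0.22 × $100.00 = $22.0000 per unit per year.
EOQ = √(2DS / H) = √(2 × 15,000 × 71.9 / 22).
= √(2,157,000 / 22) = √98,045.4545 ≈ 313.122.

Q* ≈ 313 vials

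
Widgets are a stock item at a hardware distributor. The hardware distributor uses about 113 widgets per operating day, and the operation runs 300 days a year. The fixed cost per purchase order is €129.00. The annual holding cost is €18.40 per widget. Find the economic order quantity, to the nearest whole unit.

Annual demand D = 113 × 300 = 33,900.
EOQ = √(2DS / H) = √(2 × 33,900 × 129 / 18.4).
= √(8,746,200 / 18.4) = √475,336.9565 ≈ 689.447.

Q* ≈ 689 widgets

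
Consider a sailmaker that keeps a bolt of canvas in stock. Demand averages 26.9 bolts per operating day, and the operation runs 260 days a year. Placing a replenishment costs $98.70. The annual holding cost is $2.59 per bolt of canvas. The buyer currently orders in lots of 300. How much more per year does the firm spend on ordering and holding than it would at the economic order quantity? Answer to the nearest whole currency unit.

Annual demand D = 26.9 × 260 = 6,994.
EOQ = √(2DS/H) = √(2 × 6,994 × 98.7 / 2.59) ≈ 730.11.
Cost at Q* = (D/Q*)S + (Q*/2)H = √(2DSH) ≈ $1,890.98.
Cost at Q = 300: (6,994/300)×98.7 + (300/2)×2.59 = $2,301.03 + $388.50 = $2,689.53.
Excess = $2,689.53 − $1,890.98 = $798.55.

Extra cost ≈ $799 per year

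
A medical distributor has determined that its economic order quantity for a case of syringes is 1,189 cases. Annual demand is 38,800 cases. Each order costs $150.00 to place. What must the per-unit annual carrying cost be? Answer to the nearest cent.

Squaring Q* = √(2DS/H) gives Q*² = 2DS/H.
From Q* = √(2DS/H): H = 2DS / Q*² = 2 × 38,800 × 150 / 1,189² = 8.2336.

H ≈ $8.23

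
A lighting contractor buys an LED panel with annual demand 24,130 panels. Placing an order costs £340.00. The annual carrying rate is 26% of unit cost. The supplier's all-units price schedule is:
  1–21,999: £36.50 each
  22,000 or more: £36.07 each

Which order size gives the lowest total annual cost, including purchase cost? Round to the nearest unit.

Q* ≈ 1,315 panels

Holding cost per unit per year at price C is H = 0.26·C.
For each price level, check whether its EOQ is feasible; otherwise the best quantity at that price is the breakpoint.
EOQ at £36.50 = 1314.9 (feasible in tier 1): TC = 24,130×£36.50 + (24,130/1314.9)×340 + (1314.9/2)×0.26×£36.50 = £893,223.61.
EOQ at £36.07 = 1322.7 < 22000, so use break Q=22000: TC = 24,130×£36.07 + (24,130/22000.0)×340 + (22000.0/2)×0.26×£36.07 = £973,902.22.
Lowest total cost is £893,223.61 at Q = 1314.9.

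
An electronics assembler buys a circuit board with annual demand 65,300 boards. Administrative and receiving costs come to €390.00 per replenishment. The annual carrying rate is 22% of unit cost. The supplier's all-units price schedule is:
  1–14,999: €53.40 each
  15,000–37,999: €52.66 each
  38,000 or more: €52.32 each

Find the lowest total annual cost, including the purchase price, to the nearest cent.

TC* ≈ €3,511,481.66

Holding cost per unit per year at price C is H = 0.22·C.
For each price level, check whether its EOQ is feasible; otherwise the best quantity at that price is the breakpoint.
EOQ at €53.40 = 2082.2 (feasible in tier 1): TC = 65,300×€53.40 + (65,300/2082.2)×390 + (2082.2/2)×0.22×€53.40 = €3,511,481.66.
EOQ at €52.66 = 2096.8 < 15000, so use break Q=15000: TC = 65,300×€52.66 + (65,300/15000.0)×390 + (15000.0/2)×0.22×€52.66 = €3,527,284.80.
EOQ at €52.32 = 2103.6 < 38000, so use break Q=38000: TC = 65,300×€52.32 + (65,300/38000.0)×390 + (38000.0/2)×0.22×€52.32 = €3,635,863.78.
Lowest total cost among the candidates is at Q = 2082.2.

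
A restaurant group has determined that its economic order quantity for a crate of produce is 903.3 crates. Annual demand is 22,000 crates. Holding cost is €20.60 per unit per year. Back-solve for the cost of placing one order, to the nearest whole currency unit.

The basic EOQ model gives Q* = √(2DS/H); rearrange for the unknown.
From Q* = √(2DS/H): S = Q*²H / (2D) = 903.3² × 20.6 / (2 × 22,000) = 382.0134.

S ≈ €382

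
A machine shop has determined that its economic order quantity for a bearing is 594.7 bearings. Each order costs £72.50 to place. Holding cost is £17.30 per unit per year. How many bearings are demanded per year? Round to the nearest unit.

D ≈ 42,196 bearings per year

The basic EOQ model gives Q* = √(2DS/H); rearrange for the unknown.
From Q* = √(2DS/H): D = Q*²H / (2S) = 594.7² × 17.3 / (2 × 72.5) = 42196.262.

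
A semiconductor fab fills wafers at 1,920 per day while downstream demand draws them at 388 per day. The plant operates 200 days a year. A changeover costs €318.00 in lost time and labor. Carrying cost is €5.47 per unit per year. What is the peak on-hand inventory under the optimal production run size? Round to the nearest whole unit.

Annual demand D = 388 × 200 = 77,600.
Production build-up factor (1 − d/p) = 1 − 388/1,920 = 0.7979.
Q* = √(2DS / (H(1 − d/p))) = √(2 × 77,600 × 318 / (5.47 × 0.7979)).
= √(49,353,600 / 4.3646) ≈ 3362.691.
Maximum inventory = Q*(1 − d/p) = 3362.691 × 0.7979 ≈ 2683.147.

I_max ≈ 2,683 wafers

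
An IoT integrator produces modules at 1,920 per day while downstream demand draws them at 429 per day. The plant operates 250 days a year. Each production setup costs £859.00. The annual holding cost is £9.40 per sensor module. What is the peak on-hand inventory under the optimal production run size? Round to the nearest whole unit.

I_max ≈ 3,902 modules

Annual demand D = 429 × 250 = 107,250.
Production build-up factor (1 − d/p) = 1 − 429/1,920 = 0.7766.
Q* = √(2DS / (H(1 − d/p))) = √(2 × 107,250 × 859 / (9.4 × 0.7766)).
= √(184,255,500 / 7.2997) ≈ 5024.098.
Maximum inventory = Q*(1 − d/p) = 5024.098 × 0.7766 ≈ 3901.526.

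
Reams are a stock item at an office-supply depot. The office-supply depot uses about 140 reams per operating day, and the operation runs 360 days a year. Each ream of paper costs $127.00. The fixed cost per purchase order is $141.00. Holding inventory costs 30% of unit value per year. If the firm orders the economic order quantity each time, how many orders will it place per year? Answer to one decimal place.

N ≈ 82.5 orders per year

Annual demand D = 140 × 360 = 50,400.
Holding cost H = 0.30 × $127.00 = $38.1000 per unit per year.
Q* = √(2DS/H) = √(2 × 50,400 × 141 / 38.1) ≈ 610.77.
Orders per year = D / Q* = 50,400 / 610.77 ≈ 82.519.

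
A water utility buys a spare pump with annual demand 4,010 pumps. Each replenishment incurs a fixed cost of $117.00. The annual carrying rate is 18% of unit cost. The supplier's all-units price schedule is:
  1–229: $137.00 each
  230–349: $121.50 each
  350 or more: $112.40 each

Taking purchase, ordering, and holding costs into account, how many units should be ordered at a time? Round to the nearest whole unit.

Q* ≈ 350 pumps

Holding cost per unit per year at price C is H = 0.18·C.
Evaluate total cost at each tier's feasible EOQ or, if the EOQ is below the tier, at the tier's minimum quantity.
EOQ at $137.00 = 195.1 (feasible in tier 1): TC = 4,010×$137.00 + (4,010/195.1)×117 + (195.1/2)×0.18×$137.00 = $554,180.35.
EOQ at $121.50 = 207.1 < 230, so use break Q=230: TC = 4,010×$121.50 + (4,010/230.0)×117 + (230.0/2)×0.18×$121.50 = $491,769.92.
EOQ at $112.40 = 215.4 < 350, so use break Q=350: TC = 4,010×$112.40 + (4,010/350.0)×117 + (350.0/2)×0.18×$112.40 = $455,605.09.
Lowest total cost is $455,605.09 at Q = 350.0.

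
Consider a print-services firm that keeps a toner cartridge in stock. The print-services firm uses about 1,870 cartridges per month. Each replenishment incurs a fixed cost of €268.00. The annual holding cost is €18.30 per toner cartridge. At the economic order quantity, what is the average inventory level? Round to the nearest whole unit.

Annual demand D = 1,870 × 12 = 22,440.
The optimal lot size = √(2DS/H) = √(2 × 22,440 × 268 / 18.3) ≈ 810.72.
Average inventory = Q*/2 ≈ 810.72 / 2 = 405.358.

Average inventory ≈ 405 cartridges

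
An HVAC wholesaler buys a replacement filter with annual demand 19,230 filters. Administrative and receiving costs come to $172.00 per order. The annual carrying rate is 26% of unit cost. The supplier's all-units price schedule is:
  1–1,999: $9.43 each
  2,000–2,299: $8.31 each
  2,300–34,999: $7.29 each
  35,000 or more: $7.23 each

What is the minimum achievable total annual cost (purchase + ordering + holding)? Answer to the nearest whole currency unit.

TC* ≈ $143,804

Holding cost per unit per year at price C is H = 0.26·C.
Candidates are each tier's EOQ (if it falls in that tier) and each price-break quantity.
EOQ at $9.43 = 1642.6 (feasible in tier 1): TC = 19,230×$9.43 + (19,230/1642.6)×172 + (1642.6/2)×0.26×$9.43 = $185,366.18.
EOQ at $8.31 = 1749.8 < 2000, so use break Q=2000: TC = 19,230×$8.31 + (19,230/2000.0)×172 + (2000.0/2)×0.26×$8.31 = $163,615.68.
EOQ at $7.29 = 1868.2 < 2300, so use break Q=2300: TC = 19,230×$7.29 + (19,230/2300.0)×172 + (2300.0/2)×0.26×$7.29 = $143,804.48.
EOQ at $7.23 = 1875.9 < 35000, so use break Q=35000: TC = 19,230×$7.23 + (19,230/35000.0)×172 + (35000.0/2)×0.26×$7.23 = $172,023.90.
Lowest total cost among the candidates is at Q = 2300.0.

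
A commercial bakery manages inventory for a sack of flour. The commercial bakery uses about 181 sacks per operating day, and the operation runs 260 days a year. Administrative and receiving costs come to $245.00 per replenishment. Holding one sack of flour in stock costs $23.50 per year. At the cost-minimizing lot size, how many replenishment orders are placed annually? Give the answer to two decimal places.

N ≈ 47.51 orders per year

Annual demand D = 181 × 260 = 47,060.
EOQ = √(2DS/H) = √(2 × 47,060 × 245 / 23.5) ≈ 990.58.
Orders per year = D / Q* = 47,060 / 990.58 ≈ 47.507.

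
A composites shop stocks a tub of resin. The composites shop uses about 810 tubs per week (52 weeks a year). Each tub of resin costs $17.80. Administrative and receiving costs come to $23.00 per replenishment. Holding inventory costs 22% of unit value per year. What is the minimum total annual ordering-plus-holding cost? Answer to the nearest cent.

Annual demand D = 810 × 52 = 42,120.
Holding cost H = 0.22 × $17.80 = $3.9160 per unit per year.
Q* = √(2DS/H) = √(2 × 42,120 × 23 / 3.916) ≈ 703.40.
At the optimum the two cost components are equal, so total cost = 2·(Q*/2)H = Q*·H.
Minimum total = √(2DSH) = √(2 × 42,120 × 23 × 3.916) ≈ 2754.511.

TC* ≈ $2,754.51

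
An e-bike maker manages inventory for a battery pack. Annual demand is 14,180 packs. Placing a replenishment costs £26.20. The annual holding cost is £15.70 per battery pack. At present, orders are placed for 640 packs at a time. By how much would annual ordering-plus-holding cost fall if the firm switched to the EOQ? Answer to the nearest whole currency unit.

EOQ = √(2DS/H) = √(2 × 14,180 × 26.2 / 15.7) ≈ 217.55.
Cost at Q* = (D/Q*)S + (Q*/2)H = √(2DSH) ≈ £3,415.49.
Cost at Q = 640: (14,180/640)×26.2 + (640/2)×15.7 = £580.49 + £5,024.00 = £5,604.49.
Excess = £5,604.49 − £3,415.49 = £2,189.00.

Extra cost ≈ £2,189 per year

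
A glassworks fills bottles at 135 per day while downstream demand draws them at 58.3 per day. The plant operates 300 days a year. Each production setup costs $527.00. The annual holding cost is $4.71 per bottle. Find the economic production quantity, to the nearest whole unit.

Annual demand D = 58.3 × 300 = 17,490.
Production build-up factor (1 − d/p) = 1 − 58.3/135 = 0.5681.
Q* = √(2DS / (H(1 − d/p))) = √(2 × 17,490 × 527 / (4.71 × 0.5681)).
= √(18,434,460 / 2.676) ≈ 2624.665.

Q* ≈ 2,625 bottles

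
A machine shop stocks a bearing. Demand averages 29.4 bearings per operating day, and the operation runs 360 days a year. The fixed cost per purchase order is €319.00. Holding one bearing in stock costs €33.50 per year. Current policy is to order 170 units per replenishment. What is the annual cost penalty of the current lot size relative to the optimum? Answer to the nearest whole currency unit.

Extra cost ≈ €7,668 per year

Annual demand D = 29.4 × 360 = 10,584.
EOQ = √(2DS/H) = √(2 × 10,584 × 319 / 33.5) ≈ 448.97.
Cost at Q* = (D/Q*)S + (Q*/2)H = √(2DSH) ≈ €15,040.34.
Cost at Q = 170: (10,584/170)×319 + (170/2)×33.5 = €19,860.56 + €2,847.50 = €22,708.06.
Excess = €22,708.06 − €15,040.34 = €7,667.72.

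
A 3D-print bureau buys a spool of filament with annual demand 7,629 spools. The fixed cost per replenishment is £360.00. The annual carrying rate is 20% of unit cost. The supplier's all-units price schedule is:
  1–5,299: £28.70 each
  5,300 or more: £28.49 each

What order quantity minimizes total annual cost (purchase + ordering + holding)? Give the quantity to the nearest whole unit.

Q* ≈ 978 spools

Holding cost per unit per year at price C is H = 0.20·C.
Candidates are each tier's EOQ (if it falls in that tier) and each price-break quantity.
EOQ at £28.70 = 978.2 (feasible in tier 1): TC = 7,629×£28.70 + (7,629/978.2)×360 + (978.2/2)×0.20×£28.70 = £224,567.38.
EOQ at £28.49 = 981.8 < 5300, so use break Q=5300: TC = 7,629×£28.49 + (7,629/5300.0)×360 + (5300.0/2)×0.20×£28.49 = £232,968.11.
Lowest total cost is £224,567.38 at Q = 978.2.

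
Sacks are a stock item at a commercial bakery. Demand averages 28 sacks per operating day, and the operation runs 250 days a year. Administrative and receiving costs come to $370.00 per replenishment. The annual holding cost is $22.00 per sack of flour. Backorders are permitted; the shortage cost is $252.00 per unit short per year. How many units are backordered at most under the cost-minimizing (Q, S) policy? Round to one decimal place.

Annual demand D = 28 × 250 = 7,000.
With planned backorders, Q* = √(2DS/H) · √((H+B)/B).
√(2DS/H) = √(2 × 7,000 × 370 / 22) = 485.237.
√((H+B)/B) = √((22+252)/252) = 1.0427.
Q* ≈ 505.974.
S* = Q* · H/(H+B) = 505.974 × 22/274 ≈ 40.626.

S* ≈ 40.6 sacks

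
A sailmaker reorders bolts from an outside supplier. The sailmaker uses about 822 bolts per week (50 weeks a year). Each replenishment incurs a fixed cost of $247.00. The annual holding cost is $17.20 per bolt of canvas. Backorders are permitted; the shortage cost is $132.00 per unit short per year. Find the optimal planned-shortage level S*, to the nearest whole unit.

S* ≈ 133 bolts

Annual demand D = 822 × 50 = 41,100.
With planned backorders, Q* = √(2DS/H) · √((H+B)/B).
√(2DS/H) = √(2 × 41,100 × 247 / 17.2) = 1086.476.
√((H+B)/B) = √((17.2+132)/132) = 1.0632.
Q* ≈ 1155.095.
S* = Q* · H/(H+B) = 1155.095 × 17.2/149.2 ≈ 133.161.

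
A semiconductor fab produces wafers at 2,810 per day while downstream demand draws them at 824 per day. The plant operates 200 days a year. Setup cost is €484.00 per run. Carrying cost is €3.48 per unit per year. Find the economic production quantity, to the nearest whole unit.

Q* ≈ 8,054 wafers

Annual demand D = 824 × 200 = 164,800.
Production build-up factor (1 − d/p) = 1 − 824/2,810 = 0.7068.
Q* = √(2DS / (H(1 − d/p))) = √(2 × 164,800 × 484 / (3.48 × 0.7068)).
= √(159,526,400 / 2.4595) ≈ 8053.603.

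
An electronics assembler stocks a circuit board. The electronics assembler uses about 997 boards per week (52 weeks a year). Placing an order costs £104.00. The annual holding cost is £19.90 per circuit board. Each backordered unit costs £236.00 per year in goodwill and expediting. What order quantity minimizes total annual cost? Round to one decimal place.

Q* ≈ 766.5 boards

Annual demand D = 997 × 52 = 51,844.
With planned backorders, Q* = √(2DS/H) · √((H+B)/B).
√(2DS/H) = √(2 × 51,844 × 104 / 19.9) = 736.130.
√((H+B)/B) = √((19.9+236)/236) = 1.0413.
Q* ≈ 766.538.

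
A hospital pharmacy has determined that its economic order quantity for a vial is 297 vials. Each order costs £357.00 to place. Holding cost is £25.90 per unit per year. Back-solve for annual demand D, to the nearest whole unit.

D ≈ 3,200 vials per year

Squaring Q* = √(2DS/H) gives Q*² = 2DS/H.
From Q* = √(2DS/H): D = Q*²H / (2S) = 297² × 25.9 / (2 × 357) = 3199.738.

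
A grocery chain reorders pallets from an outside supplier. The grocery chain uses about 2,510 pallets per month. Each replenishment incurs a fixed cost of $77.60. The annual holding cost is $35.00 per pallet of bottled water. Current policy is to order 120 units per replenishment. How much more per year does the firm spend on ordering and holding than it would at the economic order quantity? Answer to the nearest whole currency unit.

Annual demand D = 2,510 × 12 = 30,120.
EOQ = √(2DS/H) = √(2 × 30,120 × 77.6 / 35) ≈ 365.46.
Cost at Q* = (D/Q*)S + (Q*/2)H = √(2DSH) ≈ $12,791.08.
Cost at Q = 120: (30,120/120)×77.6 + (120/2)×35 = $19,477.60 + $2,100.00 = $21,577.60.
Excess = $21,577.60 − $12,791.08 = $8,786.52.

Extra cost ≈ $8,787 per year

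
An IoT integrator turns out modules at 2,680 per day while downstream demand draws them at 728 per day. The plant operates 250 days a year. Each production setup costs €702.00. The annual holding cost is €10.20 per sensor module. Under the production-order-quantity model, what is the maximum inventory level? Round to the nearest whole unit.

I_max ≈ 4,272 modules

Annual demand D = 728 × 250 = 182,000.
Production build-up factor (1 − d/p) = 1 − 728/2,680 = 0.7284.
Q* = √(2DS / (H(1 − d/p))) = √(2 × 182,000 × 702 / (10.2 × 0.7284)).
= √(255,528,000 / 7.4293) ≈ 5864.711.
Maximum inventory = Q*(1 − d/p) = 5864.711 × 0.7284 ≈ 4271.611.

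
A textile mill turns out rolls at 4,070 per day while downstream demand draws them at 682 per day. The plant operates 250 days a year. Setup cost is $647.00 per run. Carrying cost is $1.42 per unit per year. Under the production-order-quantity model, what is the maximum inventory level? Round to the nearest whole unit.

I_max ≈ 11,373 rolls

Annual demand D = 682 × 250 = 170,500.
Production build-up factor (1 − d/p) = 1 − 682/4,070 = 0.8324.
Q* = √(2DS / (H(1 − d/p))) = √(2 × 170,500 × 647 / (1.42 × 0.8324)).
= √(220,627,000 / 1.1821) ≈ 13661.886.
Maximum inventory = Q*(1 − d/p) = 13661.886 × 0.8324 ≈ 11372.597.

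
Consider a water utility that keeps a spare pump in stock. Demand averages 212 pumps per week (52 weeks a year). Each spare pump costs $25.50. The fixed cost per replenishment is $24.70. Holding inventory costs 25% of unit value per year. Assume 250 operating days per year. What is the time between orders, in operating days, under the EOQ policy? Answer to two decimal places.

T ≈ 6.63 days

Annual demand D = 212 × 52 = 11,024.
Holding cost H = 0.25 × $25.50 = $6.3750 per unit per year.
Q* = √(2DS/H) = √(2 × 11,024 × 24.7 / 6.375) ≈ 292.28.
Cycle time = Q*/D × 250 = 292.28 / 11,024 × 250 ≈ 6.628 days.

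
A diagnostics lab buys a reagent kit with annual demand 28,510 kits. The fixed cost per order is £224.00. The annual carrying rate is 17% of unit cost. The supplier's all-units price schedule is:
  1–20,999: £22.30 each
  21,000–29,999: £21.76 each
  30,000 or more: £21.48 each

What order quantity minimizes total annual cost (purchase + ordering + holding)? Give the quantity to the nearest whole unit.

Q* ≈ 1,836 kits

Holding cost per unit per year at price C is H = 0.17·C.
For each price level, check whether its EOQ is feasible; otherwise the best quantity at that price is the breakpoint.
EOQ at £22.30 = 1835.5 (feasible in tier 1): TC = 28,510×£22.30 + (28,510/1835.5)×224 + (1835.5/2)×0.17×£22.30 = £642,731.48.
EOQ at £21.76 = 1858.2 < 21000, so use break Q=21000: TC = 28,510×£21.76 + (28,510/21000.0)×224 + (21000.0/2)×0.17×£21.76 = £659,523.31.
EOQ at £21.48 = 1870.2 < 30000, so use break Q=30000: TC = 28,510×£21.48 + (28,510/30000.0)×224 + (30000.0/2)×0.17×£21.48 = £667,381.67.
Lowest total cost is £642,731.48 at Q = 1835.5.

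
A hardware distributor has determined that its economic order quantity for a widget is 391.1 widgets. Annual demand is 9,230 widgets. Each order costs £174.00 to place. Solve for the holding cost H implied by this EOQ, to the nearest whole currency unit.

H ≈ £21

Squaring Q* = √(2DS/H) gives Q*² = 2DS/H.
From Q* = √(2DS/H): H = 2DS / Q*² = 2 × 9,230 × 174 / 391.1² = 20.9993.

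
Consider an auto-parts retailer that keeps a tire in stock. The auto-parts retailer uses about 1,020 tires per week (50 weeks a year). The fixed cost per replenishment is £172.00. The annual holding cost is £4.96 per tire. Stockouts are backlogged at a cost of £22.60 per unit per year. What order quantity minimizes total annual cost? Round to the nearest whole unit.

Annual demand D = 1,020 × 50 = 51,000.
With planned backorders, Q* = √(2DS/H) · √((H+B)/B).
√(2DS/H) = √(2 × 51,000 × 172 / 4.96) = 1880.717.
√((H+B)/B) = √((4.96+22.6)/22.6) = 1.1043.
Q* ≈ 2076.868.

Q* ≈ 2,077 tires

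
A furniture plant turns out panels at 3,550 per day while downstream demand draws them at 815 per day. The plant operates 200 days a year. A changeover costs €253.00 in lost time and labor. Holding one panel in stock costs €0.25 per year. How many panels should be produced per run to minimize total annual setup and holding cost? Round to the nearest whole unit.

Annual demand D = 815 × 200 = 163,000.
Production build-up factor (1 − d/p) = 1 − 815/3,550 = 0.7704.
Q* = √(2DS / (H(1 − d/p))) = √(2 × 163,000 × 253 / (0.25 × 0.7704)).
= √(82,478,000 / 0.1926) ≈ 20693.529.

Q* ≈ 20,694 panels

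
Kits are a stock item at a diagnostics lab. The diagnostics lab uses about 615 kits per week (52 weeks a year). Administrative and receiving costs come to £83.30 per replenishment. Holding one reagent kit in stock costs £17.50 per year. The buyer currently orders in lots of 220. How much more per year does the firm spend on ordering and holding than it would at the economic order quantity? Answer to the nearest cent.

Annual demand D = 615 × 52 = 31,980.
EOQ = √(2DS/H) = √(2 × 31,980 × 83.3 / 17.5) ≈ 551.77.
Cost at Q* = (D/Q*)S + (Q*/2)H = √(2DSH) ≈ £9,655.97.
Cost at Q = 220: (31,980/220)×83.3 + (220/2)×17.5 = £12,108.79 + £1,925.00 = £14,033.79.
Excess = £14,033.79 − £9,655.97 = £4,377.82.

Extra cost ≈ £4,377.82 per year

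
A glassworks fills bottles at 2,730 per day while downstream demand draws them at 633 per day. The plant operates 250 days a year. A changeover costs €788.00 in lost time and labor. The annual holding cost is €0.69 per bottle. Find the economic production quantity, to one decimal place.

Q* ≈ 21,692.4 bottles

Annual demand D = 633 × 250 = 158,250.
Production build-up factor (1 − d/p) = 1 − 633/2,730 = 0.7681.
Q* = √(2DS / (H(1 − d/p))) = √(2 × 158,250 × 788 / (0.69 × 0.7681)).
= √(249,402,000 / 0.53) ≈ 21692.396.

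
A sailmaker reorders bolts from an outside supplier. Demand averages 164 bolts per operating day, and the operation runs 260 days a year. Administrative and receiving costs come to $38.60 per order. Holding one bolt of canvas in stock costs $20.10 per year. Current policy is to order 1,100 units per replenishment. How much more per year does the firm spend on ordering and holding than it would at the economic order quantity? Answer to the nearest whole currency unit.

Annual demand D = 164 × 260 = 42,640.
EOQ = √(2DS/H) = √(2 × 42,640 × 38.6 / 20.1) ≈ 404.69.
Cost at Q* = (D/Q*)S + (Q*/2)H = √(2DSH) ≈ $8,134.21.
Cost at Q = 1,100: (42,640/1,100)×38.6 + (1,100/2)×20.1 = $1,496.28 + $11,055.00 = $12,551.28.
Excess = $12,551.28 − $8,134.21 = $4,417.07.

Extra cost ≈ $4,417 per year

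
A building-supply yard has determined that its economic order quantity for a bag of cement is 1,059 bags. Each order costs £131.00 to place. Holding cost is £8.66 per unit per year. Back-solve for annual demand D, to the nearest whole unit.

D ≈ 37,069 bags per year

Squaring Q* = √(2DS/H) gives Q*² = 2DS/H.
From Q* = √(2DS/H): D = Q*²H / (2S) = 1,059² × 8.66 / (2 × 131) = 37068.799.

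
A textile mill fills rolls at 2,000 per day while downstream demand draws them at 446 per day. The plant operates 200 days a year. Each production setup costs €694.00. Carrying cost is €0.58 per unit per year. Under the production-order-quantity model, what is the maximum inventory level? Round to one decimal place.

Annual demand D = 446 × 200 = 89,200.
Production build-up factor (1 − d/p) = 1 − 446/2,000 = 0.7770.
Q* = √(2DS / (H(1 − d/p))) = √(2 × 89,200 × 694 / (0.58 × 0.7770)).
= √(123,809,600 / 0.4507) ≈ 16574.966.
Maximum inventory = Q*(1 − d/p) = 16574.966 × 0.7770 ≈ 12878.749.

I_max ≈ 12,878.7 rolls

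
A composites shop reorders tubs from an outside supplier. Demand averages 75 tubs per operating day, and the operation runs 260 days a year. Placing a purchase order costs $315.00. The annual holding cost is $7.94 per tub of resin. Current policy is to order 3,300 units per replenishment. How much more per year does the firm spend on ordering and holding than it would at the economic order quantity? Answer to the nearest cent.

Extra cost ≈ $5,085.98 per year

Annual demand D = 75 × 260 = 19,500.
EOQ = √(2DS/H) = √(2 × 19,500 × 315 / 7.94) ≈ 1243.88.
Cost at Q* = (D/Q*)S + (Q*/2)H = √(2DSH) ≈ $9,876.38.
Cost at Q = 3,300: (19,500/3,300)×315 + (3,300/2)×7.94 = $1,861.36 + $13,101.00 = $14,962.36.
Excess = $14,962.36 − $9,876.38 = $5,085.98.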